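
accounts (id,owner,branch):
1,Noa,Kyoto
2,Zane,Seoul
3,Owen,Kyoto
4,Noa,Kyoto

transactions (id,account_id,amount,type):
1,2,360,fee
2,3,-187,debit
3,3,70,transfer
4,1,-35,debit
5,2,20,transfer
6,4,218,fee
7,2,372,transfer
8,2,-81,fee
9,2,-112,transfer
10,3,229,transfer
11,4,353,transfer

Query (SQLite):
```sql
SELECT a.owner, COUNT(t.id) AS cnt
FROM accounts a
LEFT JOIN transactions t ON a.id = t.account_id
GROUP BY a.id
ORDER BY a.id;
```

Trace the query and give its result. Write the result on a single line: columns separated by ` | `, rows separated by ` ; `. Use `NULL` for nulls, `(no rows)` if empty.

LEFT JOIN keeps every accounts row; unmatched ones get NULL for transactions columns.
Group by accounts.id and compute COUNT(t.id). COUNT(col) of an all-NULL group is 0.
  1: ids {4} → COUNT(t.id)=1
  2: ids {1, 5, 7, 8, 9} → COUNT(t.id)=5
  3: ids {2, 3, 10} → COUNT(t.id)=3
  4: ids {6, 11} → COUNT(t.id)=2

Noa | 1 ; Zane | 5 ; Owen | 3 ; Noa | 2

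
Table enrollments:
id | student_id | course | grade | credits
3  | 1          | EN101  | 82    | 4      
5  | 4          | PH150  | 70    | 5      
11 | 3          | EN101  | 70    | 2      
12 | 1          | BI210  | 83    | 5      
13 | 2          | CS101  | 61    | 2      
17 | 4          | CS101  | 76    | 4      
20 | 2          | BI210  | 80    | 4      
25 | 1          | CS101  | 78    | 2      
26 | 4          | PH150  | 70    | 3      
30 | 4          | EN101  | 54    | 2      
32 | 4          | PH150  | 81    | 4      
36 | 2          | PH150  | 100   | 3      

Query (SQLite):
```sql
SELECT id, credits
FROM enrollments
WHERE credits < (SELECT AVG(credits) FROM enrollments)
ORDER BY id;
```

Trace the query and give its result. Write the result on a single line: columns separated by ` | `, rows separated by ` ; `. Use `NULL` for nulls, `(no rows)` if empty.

Scalar subquery: AVG(credits) over all enrollments rows = 3.333333 (≈; comparison uses full precision).
Keep rows where credits < that value.

11 | 2 ; 13 | 2 ; 25 | 2 ; 26 | 3 ; 30 | 2 ; 36 | 3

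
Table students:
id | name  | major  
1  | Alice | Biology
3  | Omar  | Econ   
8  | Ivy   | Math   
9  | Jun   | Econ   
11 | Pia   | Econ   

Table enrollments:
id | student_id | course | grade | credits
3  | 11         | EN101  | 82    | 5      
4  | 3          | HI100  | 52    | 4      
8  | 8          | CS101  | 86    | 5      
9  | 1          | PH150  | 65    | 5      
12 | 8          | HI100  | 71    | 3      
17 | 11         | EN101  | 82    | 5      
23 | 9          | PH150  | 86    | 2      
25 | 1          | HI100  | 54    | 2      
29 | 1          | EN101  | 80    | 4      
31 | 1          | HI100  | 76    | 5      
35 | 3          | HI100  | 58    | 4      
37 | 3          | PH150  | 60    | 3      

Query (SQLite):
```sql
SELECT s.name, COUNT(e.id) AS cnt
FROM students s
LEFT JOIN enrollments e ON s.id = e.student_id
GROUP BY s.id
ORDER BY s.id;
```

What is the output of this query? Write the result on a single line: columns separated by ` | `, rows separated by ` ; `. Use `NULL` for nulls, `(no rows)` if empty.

Alice | 4 ; Omar | 3 ; Ivy | 2 ; Jun | 1 ; Pia | 2

LEFT JOIN keeps every students row; unmatched ones get NULL for enrollments columns.
Group by students.id and compute COUNT(e.id). COUNT(col) of an all-NULL group is 0.
  1: ids {9, 25, 29, 31} → COUNT(e.id)=4
  3: ids {4, 35, 37} → COUNT(e.id)=3
  8: ids {8, 12} → COUNT(e.id)=2
  9: ids {23} → COUNT(e.id)=1
  11: ids {3, 17} → COUNT(e.id)=2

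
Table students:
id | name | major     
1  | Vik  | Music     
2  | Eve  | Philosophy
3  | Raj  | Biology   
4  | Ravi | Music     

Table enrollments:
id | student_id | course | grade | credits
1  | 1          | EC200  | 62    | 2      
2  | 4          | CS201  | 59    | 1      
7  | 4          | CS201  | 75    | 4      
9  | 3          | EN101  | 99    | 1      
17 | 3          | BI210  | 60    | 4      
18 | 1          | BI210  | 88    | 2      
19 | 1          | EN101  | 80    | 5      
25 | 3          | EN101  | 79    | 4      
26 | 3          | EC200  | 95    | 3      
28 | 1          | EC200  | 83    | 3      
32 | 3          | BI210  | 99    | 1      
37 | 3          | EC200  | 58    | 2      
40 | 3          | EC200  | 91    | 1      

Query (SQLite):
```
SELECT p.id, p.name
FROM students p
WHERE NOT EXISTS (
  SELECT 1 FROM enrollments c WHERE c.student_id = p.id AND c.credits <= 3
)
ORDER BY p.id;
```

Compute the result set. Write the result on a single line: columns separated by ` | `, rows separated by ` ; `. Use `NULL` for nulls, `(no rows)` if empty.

For each students row, check whether any enrollments with matching student_id has credits <= 3.
Keep rows where that is false.

2 | Eve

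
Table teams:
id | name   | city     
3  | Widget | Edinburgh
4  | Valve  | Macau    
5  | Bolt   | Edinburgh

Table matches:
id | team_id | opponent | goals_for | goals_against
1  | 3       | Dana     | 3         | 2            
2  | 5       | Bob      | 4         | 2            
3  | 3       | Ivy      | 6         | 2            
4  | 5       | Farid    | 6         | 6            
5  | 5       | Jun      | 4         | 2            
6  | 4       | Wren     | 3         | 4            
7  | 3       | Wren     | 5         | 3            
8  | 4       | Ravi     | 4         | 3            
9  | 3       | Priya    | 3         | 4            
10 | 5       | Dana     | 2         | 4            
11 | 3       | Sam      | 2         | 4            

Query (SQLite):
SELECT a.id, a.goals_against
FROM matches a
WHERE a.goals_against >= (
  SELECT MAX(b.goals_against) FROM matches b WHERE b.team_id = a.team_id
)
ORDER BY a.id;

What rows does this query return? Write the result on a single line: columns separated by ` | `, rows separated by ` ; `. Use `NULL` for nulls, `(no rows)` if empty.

For each matches row a, compute MAX(goals_against) over rows sharing a.team_id.
Keep row a if a.goals_against >= that per-group MAX.
  team_id=3: MAX(goals_against) = 4
  team_id=4: MAX(goals_against) = 4
  team_id=5: MAX(goals_against) = 6

4 | 6 ; 6 | 4 ; 9 | 4 ; 11 | 4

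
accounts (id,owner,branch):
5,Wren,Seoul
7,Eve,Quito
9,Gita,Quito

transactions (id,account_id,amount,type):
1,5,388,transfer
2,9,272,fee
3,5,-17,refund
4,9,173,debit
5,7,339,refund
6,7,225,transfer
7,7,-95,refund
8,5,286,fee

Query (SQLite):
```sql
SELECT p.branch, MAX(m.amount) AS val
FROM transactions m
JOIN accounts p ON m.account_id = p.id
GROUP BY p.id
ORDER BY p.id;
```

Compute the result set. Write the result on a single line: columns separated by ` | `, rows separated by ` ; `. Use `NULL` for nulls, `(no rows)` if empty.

Seoul | 388 ; Quito | 339 ; Quito | 272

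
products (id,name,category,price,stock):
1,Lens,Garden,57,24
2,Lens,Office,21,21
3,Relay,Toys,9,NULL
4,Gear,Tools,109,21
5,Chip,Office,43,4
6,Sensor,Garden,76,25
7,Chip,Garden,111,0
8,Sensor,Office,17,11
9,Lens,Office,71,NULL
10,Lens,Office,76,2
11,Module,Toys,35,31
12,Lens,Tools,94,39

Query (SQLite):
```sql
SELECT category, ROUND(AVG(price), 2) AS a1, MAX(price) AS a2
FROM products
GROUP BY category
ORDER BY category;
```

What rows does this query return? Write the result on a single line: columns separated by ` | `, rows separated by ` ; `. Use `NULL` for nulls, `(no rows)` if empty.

Group products by category.
Per group compute: ROUND(AVG(price), 2), MAX(price).
  Garden: ids {1, 6, 7} → ROUND(AVG(price), 2)=81.33, MAX(price)=111
  Office: ids {2, 5, 8, 9, 10} → ROUND(AVG(price), 2)=45.6, MAX(price)=76
  Tools: ids {4, 12} → ROUND(AVG(price), 2)=101.5, MAX(price)=109
  Toys: ids {3, 11} → ROUND(AVG(price), 2)=22, MAX(price)=35

Garden | 81.33 | 111 ; Office | 45.6 | 76 ; Tools | 101.5 | 109 ; Toys | 22 | 35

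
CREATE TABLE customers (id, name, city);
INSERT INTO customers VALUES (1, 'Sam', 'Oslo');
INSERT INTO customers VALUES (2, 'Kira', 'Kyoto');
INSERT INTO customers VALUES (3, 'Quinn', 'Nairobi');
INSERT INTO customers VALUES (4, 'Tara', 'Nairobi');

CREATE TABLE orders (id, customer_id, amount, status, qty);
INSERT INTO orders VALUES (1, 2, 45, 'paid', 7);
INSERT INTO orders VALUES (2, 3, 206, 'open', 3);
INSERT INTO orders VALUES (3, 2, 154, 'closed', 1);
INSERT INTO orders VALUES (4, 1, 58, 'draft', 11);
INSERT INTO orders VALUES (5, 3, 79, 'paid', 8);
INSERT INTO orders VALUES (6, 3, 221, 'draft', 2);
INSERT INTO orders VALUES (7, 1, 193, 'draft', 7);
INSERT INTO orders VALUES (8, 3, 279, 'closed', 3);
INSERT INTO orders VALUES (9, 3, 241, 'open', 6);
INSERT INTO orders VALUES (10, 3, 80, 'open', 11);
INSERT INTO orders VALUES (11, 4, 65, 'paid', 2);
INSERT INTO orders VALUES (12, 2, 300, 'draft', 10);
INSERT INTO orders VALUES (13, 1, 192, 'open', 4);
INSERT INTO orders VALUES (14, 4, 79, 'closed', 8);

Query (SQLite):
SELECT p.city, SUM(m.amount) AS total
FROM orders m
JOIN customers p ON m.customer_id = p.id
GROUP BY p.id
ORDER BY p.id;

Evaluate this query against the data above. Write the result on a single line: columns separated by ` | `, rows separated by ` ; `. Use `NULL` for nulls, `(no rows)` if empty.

Join each orders row to its customers via customer_id.
Group joined rows by customers.id; compute SUM(m.amount) per group.
  1: ids {4, 7, 13} → SUM(m.amount)=443
  2: ids {1, 3, 12} → SUM(m.amount)=499
  3: ids {2, 5, 6, 8, 9, 10} → SUM(m.amount)=1106
  4: ids {11, 14} → SUM(m.amount)=144

Oslo | 443 ; Kyoto | 499 ; Nairobi | 1106 ; Nairobi | 144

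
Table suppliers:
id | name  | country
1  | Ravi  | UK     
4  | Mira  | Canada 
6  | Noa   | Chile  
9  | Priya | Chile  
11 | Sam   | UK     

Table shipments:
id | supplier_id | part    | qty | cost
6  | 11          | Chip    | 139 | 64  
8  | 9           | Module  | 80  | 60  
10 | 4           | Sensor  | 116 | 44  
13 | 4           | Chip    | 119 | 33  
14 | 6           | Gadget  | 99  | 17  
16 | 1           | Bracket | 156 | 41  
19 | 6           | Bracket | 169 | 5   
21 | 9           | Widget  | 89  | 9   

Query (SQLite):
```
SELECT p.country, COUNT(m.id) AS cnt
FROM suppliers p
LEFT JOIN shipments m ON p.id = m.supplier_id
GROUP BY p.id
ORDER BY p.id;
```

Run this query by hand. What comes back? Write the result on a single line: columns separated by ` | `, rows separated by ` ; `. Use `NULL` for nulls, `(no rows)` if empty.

LEFT JOIN keeps every suppliers row; unmatched ones get NULL for shipments columns.
Group by suppliers.id and compute COUNT(m.id). COUNT(col) of an all-NULL group is 0.
  1: ids {16} → COUNT(m.id)=1
  4: ids {10, 13} → COUNT(m.id)=2
  6: ids {14, 19} → COUNT(m.id)=2
  9: ids {8, 21} → COUNT(m.id)=2
  11: ids {6} → COUNT(m.id)=1

UK | 1 ; Canada | 2 ; Chile | 2 ; Chile | 2 ; UK | 1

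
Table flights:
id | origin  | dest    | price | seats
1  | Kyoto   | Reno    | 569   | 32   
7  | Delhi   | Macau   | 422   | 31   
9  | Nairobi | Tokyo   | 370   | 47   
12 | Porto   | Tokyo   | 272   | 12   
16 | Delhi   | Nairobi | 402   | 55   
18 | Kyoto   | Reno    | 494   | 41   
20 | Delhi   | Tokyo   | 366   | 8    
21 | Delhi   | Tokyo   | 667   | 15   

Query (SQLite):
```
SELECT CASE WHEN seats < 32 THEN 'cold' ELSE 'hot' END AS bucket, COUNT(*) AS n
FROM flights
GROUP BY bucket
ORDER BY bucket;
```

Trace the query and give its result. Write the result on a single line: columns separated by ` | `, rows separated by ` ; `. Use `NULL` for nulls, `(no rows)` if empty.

Bucket rows by seats < 32 → 'cold' else 'hot'; count each bucket.

cold | 4 ; hot | 4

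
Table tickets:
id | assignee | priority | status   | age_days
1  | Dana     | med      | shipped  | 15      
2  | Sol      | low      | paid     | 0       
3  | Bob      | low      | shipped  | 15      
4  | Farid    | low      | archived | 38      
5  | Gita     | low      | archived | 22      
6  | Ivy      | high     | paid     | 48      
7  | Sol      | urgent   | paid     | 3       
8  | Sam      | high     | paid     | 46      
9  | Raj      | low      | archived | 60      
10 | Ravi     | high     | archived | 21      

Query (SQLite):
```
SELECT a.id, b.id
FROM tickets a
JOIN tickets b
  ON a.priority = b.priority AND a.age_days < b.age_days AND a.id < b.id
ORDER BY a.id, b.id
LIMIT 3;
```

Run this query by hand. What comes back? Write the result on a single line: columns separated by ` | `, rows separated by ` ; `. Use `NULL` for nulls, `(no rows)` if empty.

Pairs (a,b) with same priority, a.age_days < b.age_days, a.id < b.id.
priority groups: high:{6,8,10} low:{2,3,4,5,9} med:{1} urgent:{7}
Ordered by (a.id, b.id); first 3.

2 | 3 ; 2 | 4 ; 2 | 5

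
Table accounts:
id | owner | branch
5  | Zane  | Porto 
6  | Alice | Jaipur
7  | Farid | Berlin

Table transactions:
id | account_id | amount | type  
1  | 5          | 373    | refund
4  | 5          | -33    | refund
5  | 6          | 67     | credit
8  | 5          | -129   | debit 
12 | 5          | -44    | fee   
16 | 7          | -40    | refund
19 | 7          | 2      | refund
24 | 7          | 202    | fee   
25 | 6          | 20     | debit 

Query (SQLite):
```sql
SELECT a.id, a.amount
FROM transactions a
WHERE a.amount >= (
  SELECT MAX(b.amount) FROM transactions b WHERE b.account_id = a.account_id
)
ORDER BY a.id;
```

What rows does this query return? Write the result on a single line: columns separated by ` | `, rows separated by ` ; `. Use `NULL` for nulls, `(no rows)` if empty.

For each transactions row a, compute MAX(amount) over rows sharing a.account_id.
Keep row a if a.amount >= that per-group MAX.
  account_id=5: MAX(amount) = 373
  account_id=6: MAX(amount) = 67
  account_id=7: MAX(amount) = 202

1 | 373 ; 5 | 67 ; 24 | 202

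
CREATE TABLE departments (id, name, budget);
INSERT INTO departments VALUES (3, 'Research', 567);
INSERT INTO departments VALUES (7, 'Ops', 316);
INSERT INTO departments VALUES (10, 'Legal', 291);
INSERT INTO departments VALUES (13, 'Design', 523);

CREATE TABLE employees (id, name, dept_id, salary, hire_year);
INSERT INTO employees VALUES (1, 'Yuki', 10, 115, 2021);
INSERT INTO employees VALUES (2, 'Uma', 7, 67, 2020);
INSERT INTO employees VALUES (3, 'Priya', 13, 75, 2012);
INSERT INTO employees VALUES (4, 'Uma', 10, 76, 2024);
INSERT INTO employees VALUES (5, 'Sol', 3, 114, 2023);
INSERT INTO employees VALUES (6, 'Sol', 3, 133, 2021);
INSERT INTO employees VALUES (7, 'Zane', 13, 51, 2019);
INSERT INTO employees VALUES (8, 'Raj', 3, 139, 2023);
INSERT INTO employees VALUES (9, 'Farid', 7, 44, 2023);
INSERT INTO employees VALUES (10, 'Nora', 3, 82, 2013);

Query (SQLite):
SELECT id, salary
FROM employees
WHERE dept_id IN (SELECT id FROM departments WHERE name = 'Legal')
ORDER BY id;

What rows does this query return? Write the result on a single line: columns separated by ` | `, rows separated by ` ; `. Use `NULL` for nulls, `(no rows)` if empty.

1 | 115 ; 4 | 76

Inner query: departments.id where name = 'Legal'.
Outer: keep employees rows whose dept_id is in that set.
Inner query → {10}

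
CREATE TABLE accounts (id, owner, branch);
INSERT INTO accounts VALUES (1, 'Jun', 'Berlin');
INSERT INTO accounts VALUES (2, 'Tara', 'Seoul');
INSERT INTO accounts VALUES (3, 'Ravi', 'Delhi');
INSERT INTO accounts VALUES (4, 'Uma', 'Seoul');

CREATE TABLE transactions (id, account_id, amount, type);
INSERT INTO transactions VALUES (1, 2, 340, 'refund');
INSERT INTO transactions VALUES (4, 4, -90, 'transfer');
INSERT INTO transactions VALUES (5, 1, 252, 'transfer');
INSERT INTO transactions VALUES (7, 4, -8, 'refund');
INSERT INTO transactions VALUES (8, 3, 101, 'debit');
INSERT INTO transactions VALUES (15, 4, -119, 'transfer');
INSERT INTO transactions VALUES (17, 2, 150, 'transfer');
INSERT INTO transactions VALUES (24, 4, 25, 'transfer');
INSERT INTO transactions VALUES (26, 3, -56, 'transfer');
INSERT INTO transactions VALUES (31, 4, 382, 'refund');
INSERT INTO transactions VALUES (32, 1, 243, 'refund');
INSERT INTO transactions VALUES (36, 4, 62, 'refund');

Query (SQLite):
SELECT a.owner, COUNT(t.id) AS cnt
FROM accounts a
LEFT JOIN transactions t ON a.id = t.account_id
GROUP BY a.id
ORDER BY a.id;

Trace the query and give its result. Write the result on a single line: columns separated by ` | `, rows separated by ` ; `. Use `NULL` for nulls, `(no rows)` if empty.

Jun | 2 ; Tara | 2 ; Ravi | 2 ; Uma | 6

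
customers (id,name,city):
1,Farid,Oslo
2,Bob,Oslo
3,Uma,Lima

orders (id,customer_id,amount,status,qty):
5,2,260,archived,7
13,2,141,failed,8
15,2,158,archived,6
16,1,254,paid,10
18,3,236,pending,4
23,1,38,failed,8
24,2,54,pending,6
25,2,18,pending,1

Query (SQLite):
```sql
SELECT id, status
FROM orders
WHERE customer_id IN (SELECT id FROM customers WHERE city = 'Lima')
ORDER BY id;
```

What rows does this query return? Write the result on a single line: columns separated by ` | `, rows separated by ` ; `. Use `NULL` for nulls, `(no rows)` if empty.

Inner query: customers.id where city = 'Lima'.
Outer: keep orders rows whose customer_id is in that set.
Inner query → {3}

18 | pending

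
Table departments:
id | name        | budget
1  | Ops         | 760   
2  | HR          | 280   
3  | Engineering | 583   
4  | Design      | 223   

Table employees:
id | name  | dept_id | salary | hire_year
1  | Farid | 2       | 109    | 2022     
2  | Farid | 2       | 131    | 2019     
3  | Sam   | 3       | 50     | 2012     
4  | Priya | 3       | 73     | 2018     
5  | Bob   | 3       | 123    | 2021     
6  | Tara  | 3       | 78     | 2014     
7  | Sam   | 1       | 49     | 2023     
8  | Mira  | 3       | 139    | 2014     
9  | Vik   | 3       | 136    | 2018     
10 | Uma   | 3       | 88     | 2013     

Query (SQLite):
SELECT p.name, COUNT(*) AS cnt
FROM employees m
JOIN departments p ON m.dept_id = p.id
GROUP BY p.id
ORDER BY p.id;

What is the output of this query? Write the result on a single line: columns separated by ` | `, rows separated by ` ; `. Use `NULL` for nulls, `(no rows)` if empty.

Join each employees row to its departments via dept_id.
Group joined rows by departments.id; compute COUNT(*) per group.
  1: ids {7} → COUNT(*)=1
  2: ids {1, 2} → COUNT(*)=2
  3: ids {3, 4, 5, 6, 8, 9, 10} → COUNT(*)=7

Ops | 1 ; HR | 2 ; Engineering | 7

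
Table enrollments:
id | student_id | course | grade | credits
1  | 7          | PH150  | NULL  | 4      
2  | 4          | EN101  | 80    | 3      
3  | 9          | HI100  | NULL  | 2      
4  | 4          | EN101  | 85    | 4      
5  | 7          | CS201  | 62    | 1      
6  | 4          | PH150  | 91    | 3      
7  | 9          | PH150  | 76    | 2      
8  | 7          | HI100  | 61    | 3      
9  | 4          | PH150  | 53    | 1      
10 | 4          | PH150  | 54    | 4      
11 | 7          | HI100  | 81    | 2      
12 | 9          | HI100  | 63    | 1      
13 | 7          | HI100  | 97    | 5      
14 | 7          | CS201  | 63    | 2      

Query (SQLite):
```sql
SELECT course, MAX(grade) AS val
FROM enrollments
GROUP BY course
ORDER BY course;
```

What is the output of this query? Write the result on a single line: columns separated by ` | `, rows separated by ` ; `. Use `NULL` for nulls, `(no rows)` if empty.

CS201 | 63 ; EN101 | 85 ; HI100 | 97 ; PH150 | 91

Partition enrollments by course; compute MAX(grade) within each group.
  CS201: ids {5, 14} → MAX(grade)=63
  EN101: ids {2, 4} → MAX(grade)=85
  HI100: ids {3, 8, 11, 12, 13} → MAX(grade)=97
  PH150: ids {1, 6, 7, 9, 10} → MAX(grade)=91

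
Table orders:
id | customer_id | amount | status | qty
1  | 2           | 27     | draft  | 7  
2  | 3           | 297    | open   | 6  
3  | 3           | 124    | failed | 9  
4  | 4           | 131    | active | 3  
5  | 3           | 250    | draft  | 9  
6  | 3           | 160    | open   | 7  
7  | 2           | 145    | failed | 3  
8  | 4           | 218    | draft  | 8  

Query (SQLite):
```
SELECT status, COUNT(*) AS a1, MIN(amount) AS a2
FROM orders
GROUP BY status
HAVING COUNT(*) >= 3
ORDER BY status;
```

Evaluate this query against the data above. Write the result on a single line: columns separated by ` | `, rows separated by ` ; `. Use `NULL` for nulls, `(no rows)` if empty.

Group orders by status.
Per group compute: COUNT(*), MIN(amount).
HAVING: drop groups with fewer than 3 rows.
  active: ids {4} → COUNT(*)=1, MIN(amount)=131
  draft: ids {1, 5, 8} → COUNT(*)=3, MIN(amount)=27
  failed: ids {3, 7} → COUNT(*)=2, MIN(amount)=124
  open: ids {2, 6} → COUNT(*)=2, MIN(amount)=160

draft | 3 | 27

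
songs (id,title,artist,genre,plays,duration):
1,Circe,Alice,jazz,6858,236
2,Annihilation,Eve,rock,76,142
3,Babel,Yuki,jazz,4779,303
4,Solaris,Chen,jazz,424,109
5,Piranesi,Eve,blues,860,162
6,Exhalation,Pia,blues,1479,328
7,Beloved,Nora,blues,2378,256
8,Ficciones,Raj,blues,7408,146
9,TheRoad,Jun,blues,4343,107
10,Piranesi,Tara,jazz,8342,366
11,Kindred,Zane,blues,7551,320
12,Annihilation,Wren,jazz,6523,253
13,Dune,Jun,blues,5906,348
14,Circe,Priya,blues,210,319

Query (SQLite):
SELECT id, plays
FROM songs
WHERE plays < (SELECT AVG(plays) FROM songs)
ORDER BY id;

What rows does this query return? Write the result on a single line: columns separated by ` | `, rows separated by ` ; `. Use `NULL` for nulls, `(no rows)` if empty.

2 | 76 ; 4 | 424 ; 5 | 860 ; 6 | 1479 ; 7 | 2378 ; 14 | 210

Scalar subquery: AVG(plays) over all songs rows = 4081.214286 (≈; comparison uses full precision).
Keep rows where plays < that value.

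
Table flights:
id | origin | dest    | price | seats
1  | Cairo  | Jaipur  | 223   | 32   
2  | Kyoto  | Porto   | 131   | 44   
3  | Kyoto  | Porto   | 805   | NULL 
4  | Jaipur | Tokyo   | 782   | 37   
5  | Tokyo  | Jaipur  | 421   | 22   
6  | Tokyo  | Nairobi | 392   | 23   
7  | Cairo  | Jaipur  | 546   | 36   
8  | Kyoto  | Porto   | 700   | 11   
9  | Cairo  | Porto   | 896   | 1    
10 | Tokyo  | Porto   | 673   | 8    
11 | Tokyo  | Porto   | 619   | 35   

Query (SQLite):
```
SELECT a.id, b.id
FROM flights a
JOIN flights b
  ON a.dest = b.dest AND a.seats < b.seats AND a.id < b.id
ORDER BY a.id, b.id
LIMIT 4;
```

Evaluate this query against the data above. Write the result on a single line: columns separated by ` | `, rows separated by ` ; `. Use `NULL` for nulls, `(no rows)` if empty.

Pairs (a,b) with same dest, a.seats < b.seats, a.id < b.id.
dest groups: Jaipur:{1,5,7} Nairobi:{6} Porto:{2,3,8,9,10,11} Tokyo:{4}
Ordered by (a.id, b.id); first 4.

1 | 7 ; 5 | 7 ; 8 | 11 ; 9 | 10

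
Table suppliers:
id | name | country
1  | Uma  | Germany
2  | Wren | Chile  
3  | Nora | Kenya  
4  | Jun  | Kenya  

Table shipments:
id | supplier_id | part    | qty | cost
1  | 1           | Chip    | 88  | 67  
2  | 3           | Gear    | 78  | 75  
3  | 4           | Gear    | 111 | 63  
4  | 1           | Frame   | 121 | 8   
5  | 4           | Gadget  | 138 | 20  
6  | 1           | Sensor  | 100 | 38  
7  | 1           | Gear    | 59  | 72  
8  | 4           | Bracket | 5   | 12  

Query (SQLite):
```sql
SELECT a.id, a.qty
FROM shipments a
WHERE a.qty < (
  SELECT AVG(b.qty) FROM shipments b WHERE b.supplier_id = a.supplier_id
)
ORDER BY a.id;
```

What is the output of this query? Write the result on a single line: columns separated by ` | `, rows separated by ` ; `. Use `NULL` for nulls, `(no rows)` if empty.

1 | 88 ; 7 | 59 ; 8 | 5

For each shipments row a, compute AVG(qty) over rows sharing a.supplier_id.
Keep row a if a.qty < that per-group AVG.
  supplier_id=1: AVG(qty) = 92.0
  supplier_id=3: AVG(qty) = 78.0
  supplier_id=4: AVG(qty) = 84.666667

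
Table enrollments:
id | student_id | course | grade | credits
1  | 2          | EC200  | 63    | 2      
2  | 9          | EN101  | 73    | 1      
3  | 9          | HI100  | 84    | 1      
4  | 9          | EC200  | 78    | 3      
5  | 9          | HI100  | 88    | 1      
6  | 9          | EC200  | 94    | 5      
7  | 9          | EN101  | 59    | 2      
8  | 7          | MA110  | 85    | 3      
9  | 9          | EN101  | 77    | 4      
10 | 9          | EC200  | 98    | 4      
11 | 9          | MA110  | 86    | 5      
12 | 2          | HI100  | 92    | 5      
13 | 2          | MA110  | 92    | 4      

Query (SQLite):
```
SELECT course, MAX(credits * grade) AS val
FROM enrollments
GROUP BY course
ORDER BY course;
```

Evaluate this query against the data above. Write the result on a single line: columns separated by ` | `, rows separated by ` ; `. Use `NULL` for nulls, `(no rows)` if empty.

EC200 | 470 ; EN101 | 308 ; HI100 | 460 ; MA110 | 430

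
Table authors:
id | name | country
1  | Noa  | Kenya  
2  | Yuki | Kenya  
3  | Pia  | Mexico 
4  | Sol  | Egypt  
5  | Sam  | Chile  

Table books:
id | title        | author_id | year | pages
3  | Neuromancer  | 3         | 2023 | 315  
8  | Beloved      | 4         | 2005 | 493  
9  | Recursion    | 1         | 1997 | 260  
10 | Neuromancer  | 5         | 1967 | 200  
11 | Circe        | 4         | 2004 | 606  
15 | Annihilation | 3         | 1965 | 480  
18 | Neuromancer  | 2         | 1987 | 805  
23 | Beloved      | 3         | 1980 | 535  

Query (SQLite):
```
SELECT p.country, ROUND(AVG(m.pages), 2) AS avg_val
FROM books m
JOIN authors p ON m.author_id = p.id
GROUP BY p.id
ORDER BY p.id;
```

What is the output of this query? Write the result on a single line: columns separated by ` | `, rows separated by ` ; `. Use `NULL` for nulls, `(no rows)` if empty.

Join each books row to its authors via author_id.
Group joined rows by authors.id; compute ROUND(AVG(m.pages), 2) per group.
  1: ids {9} → ROUND(AVG(m.pages), 2)=260
  2: ids {18} → ROUND(AVG(m.pages), 2)=805
  3: ids {3, 15, 23} → ROUND(AVG(m.pages), 2)=443.33
  4: ids {8, 11} → ROUND(AVG(m.pages), 2)=549.5
  5: ids {10} → ROUND(AVG(m.pages), 2)=200

Kenya | 260 ; Kenya | 805 ; Mexico | 443.33 ; Egypt | 549.5 ; Chile | 200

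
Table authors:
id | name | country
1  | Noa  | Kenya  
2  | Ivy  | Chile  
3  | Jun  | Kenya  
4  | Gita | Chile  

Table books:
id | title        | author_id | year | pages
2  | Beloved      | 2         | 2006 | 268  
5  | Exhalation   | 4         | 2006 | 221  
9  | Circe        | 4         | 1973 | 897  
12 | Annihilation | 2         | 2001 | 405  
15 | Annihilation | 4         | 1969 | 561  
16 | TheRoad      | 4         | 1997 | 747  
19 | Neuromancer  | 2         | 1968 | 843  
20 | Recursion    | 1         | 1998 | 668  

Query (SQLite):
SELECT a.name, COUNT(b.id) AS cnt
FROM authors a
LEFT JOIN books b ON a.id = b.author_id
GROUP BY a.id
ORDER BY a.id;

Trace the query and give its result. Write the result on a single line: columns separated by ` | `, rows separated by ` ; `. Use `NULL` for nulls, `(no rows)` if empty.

LEFT JOIN keeps every authors row; unmatched ones get NULL for books columns.
Group by authors.id and compute COUNT(b.id). COUNT(col) of an all-NULL group is 0.
  1: ids {20} → COUNT(b.id)=1
  2: ids {2, 12, 19} → COUNT(b.id)=3
  3: ids {—} → COUNT(b.id)=0
  4: ids {5, 9, 15, 16} → COUNT(b.id)=4

Noa | 1 ; Ivy | 3 ; Jun | 0 ; Gita | 4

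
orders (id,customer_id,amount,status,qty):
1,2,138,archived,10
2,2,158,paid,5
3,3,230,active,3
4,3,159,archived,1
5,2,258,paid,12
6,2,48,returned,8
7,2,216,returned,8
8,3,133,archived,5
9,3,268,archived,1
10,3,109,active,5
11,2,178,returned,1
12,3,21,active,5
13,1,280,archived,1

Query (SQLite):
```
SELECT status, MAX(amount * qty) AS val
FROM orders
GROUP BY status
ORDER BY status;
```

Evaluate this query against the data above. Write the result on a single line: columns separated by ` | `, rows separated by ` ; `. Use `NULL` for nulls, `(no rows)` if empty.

active | 690 ; archived | 1380 ; paid | 3096 ; returned | 1728

For each row compute amount * qty.
Group by status; take MAX of the expression per group.
  active: ids {3, 10, 12} → MAX(amount * qty)=690
  archived: ids {1, 4, 8, 9, 13} → MAX(amount * qty)=1380
  paid: ids {2, 5} → MAX(amount * qty)=3096
  returned: ids {6, 7, 11} → MAX(amount * qty)=1728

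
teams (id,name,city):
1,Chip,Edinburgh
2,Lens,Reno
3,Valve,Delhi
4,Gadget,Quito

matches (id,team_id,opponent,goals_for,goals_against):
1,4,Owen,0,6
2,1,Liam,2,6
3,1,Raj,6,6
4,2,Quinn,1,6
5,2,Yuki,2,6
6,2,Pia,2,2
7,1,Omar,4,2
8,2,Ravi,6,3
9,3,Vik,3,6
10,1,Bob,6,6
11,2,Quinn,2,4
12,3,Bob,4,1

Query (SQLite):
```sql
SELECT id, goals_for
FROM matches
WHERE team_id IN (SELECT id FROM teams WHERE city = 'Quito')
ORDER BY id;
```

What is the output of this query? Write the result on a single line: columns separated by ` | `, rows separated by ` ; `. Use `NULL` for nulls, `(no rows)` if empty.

1 | 0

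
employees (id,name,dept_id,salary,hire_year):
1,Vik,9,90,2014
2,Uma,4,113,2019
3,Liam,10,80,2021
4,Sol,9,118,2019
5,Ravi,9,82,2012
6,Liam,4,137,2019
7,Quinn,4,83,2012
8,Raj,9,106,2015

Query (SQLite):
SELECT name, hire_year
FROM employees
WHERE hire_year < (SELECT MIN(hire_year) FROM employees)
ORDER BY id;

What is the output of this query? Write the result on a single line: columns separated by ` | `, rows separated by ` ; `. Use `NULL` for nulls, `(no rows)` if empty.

(no rows)

Scalar subquery: MIN(hire_year) over all employees rows = 2012.
Keep rows where hire_year < that value.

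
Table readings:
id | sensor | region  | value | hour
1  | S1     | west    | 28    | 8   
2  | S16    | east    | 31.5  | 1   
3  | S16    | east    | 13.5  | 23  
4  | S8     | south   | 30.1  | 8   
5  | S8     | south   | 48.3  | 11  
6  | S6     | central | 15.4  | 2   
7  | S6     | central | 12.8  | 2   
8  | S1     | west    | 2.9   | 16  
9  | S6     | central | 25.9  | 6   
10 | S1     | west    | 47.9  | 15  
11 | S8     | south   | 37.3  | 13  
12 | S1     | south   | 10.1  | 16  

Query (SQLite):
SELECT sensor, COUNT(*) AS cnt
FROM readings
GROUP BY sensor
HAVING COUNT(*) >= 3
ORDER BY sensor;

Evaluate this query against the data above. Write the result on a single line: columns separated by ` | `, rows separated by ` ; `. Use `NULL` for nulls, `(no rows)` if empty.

Partition readings by sensor; compute COUNT(*) within each group.
HAVING: keep groups with count ≥ 3.
  S1: ids {1, 8, 10, 12} → COUNT(*)=4
  S16: ids {2, 3} → COUNT(*)=2
  S6: ids {6, 7, 9} → COUNT(*)=3
  S8: ids {4, 5, 11} → COUNT(*)=3

S1 | 4 ; S6 | 3 ; S8 | 3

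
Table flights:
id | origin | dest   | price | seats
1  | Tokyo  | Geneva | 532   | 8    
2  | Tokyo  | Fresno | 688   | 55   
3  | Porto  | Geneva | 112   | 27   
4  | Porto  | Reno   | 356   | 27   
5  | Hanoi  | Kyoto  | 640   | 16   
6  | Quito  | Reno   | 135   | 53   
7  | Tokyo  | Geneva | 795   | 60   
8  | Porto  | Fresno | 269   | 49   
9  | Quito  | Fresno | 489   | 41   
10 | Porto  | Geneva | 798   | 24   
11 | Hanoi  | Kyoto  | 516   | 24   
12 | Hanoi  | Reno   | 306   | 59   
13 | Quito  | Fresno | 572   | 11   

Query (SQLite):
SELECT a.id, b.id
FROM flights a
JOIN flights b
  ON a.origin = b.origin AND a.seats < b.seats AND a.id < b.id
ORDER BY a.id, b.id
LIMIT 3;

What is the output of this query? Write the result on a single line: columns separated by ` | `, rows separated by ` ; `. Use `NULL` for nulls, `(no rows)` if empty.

Pairs (a,b) with same origin, a.seats < b.seats, a.id < b.id.
origin groups: Hanoi:{5,11,12} Porto:{3,4,8,10} Quito:{6,9,13} Tokyo:{1,2,7}
Ordered by (a.id, b.id); first 3.

1 | 2 ; 1 | 7 ; 2 | 7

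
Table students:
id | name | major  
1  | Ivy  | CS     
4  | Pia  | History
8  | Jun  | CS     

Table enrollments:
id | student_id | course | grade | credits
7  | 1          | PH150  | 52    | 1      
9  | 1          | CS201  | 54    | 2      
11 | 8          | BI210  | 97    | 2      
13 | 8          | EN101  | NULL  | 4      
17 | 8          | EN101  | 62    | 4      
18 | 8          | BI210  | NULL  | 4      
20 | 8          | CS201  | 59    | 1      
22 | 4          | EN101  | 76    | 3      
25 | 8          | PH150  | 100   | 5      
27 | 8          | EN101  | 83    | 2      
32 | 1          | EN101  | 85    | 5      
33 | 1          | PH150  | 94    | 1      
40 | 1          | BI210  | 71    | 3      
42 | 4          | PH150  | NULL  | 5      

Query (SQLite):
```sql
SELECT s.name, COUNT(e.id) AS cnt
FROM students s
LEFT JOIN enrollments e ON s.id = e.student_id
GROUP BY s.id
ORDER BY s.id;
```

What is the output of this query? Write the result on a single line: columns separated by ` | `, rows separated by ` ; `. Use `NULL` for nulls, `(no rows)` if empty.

Ivy | 5 ; Pia | 2 ; Jun | 7

LEFT JOIN keeps every students row; unmatched ones get NULL for enrollments columns.
Group by students.id and compute COUNT(e.id). COUNT(col) of an all-NULL group is 0.
  1: ids {7, 9, 32, 33, 40} → COUNT(e.id)=5
  4: ids {22, 42} → COUNT(e.id)=2
  8: ids {11, 13, 17, 18, 20, 25, 27} → COUNT(e.id)=7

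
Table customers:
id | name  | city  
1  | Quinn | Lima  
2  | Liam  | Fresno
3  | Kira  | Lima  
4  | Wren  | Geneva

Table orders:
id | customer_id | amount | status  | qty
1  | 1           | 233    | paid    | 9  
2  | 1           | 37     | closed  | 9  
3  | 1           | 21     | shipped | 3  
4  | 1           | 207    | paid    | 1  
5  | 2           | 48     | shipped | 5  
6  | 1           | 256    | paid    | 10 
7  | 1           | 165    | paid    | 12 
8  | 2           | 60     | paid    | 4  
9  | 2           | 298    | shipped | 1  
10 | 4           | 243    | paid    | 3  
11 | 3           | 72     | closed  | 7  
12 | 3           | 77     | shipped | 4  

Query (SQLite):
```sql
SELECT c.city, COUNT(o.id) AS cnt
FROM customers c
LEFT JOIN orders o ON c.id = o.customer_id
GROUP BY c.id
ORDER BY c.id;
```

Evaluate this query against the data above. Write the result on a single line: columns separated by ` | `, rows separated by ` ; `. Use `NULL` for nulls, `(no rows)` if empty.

Lima | 6 ; Fresno | 3 ; Lima | 2 ; Geneva | 1

LEFT JOIN keeps every customers row; unmatched ones get NULL for orders columns.
Group by customers.id and compute COUNT(o.id). COUNT(col) of an all-NULL group is 0.
  1: ids {1, 2, 3, 4, 6, 7} → COUNT(o.id)=6
  2: ids {5, 8, 9} → COUNT(o.id)=3
  3: ids {11, 12} → COUNT(o.id)=2
  4: ids {10} → COUNT(o.id)=1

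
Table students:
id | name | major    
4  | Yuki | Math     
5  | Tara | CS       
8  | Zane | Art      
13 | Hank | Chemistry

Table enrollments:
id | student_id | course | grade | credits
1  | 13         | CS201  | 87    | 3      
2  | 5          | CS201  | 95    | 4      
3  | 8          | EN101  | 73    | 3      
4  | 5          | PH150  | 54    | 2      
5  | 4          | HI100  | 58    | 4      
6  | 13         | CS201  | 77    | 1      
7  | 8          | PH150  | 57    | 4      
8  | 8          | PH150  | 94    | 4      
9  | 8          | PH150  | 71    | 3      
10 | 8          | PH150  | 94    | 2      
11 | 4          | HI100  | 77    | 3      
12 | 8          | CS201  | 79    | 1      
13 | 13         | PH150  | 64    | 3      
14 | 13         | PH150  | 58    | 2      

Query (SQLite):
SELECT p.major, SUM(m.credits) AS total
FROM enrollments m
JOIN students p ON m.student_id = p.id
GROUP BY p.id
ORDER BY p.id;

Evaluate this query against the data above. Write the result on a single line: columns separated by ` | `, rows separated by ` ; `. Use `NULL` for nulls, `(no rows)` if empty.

Join each enrollments row to its students via student_id.
Group joined rows by students.id; compute SUM(m.credits) per group.
  4: ids {5, 11} → SUM(m.credits)=7
  5: ids {2, 4} → SUM(m.credits)=6
  8: ids {3, 7, 8, 9, 10, 12} → SUM(m.credits)=17
  13: ids {1, 6, 13, 14} → SUM(m.credits)=9

Math | 7 ; CS | 6 ; Art | 17 ; Chemistry | 9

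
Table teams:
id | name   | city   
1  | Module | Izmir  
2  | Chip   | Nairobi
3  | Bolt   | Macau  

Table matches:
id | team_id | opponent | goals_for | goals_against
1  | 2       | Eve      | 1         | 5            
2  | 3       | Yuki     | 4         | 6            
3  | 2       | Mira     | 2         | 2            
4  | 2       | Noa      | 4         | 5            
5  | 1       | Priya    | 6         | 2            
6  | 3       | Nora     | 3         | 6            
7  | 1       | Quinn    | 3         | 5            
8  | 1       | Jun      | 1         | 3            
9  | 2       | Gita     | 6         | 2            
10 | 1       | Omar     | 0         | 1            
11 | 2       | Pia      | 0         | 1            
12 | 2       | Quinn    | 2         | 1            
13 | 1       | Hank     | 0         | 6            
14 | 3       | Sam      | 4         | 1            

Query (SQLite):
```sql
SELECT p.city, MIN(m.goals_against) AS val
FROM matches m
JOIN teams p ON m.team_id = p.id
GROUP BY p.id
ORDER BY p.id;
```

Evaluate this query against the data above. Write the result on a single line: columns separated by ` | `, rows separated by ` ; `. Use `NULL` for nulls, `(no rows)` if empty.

Izmir | 1 ; Nairobi | 1 ; Macau | 1

Join each matches row to its teams via team_id.
Group joined rows by teams.id; compute MIN(m.goals_against) per group.
  1: ids {5, 7, 8, 10, 13} → MIN(m.goals_against)=1
  2: ids {1, 3, 4, 9, 11, 12} → MIN(m.goals_against)=1
  3: ids {2, 6, 14} → MIN(m.goals_against)=1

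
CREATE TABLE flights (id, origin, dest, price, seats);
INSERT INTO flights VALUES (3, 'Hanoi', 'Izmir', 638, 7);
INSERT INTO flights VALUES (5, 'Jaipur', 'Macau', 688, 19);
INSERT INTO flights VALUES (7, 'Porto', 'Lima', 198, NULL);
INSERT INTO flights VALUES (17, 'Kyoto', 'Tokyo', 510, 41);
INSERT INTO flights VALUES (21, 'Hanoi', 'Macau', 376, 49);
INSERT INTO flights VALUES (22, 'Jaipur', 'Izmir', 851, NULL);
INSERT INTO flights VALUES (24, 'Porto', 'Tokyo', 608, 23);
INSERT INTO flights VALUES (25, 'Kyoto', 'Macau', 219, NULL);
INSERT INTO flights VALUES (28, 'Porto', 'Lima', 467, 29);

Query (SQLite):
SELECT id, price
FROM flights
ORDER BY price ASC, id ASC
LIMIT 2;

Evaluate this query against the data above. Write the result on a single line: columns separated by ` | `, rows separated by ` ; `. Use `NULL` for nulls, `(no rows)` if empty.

7 | 198 ; 25 | 219

Sort by price asc, tiebreak id asc: (198, id=7), (219, id=25), (376, id=21), (467, id=28), (510, id=17) …. Take first 2.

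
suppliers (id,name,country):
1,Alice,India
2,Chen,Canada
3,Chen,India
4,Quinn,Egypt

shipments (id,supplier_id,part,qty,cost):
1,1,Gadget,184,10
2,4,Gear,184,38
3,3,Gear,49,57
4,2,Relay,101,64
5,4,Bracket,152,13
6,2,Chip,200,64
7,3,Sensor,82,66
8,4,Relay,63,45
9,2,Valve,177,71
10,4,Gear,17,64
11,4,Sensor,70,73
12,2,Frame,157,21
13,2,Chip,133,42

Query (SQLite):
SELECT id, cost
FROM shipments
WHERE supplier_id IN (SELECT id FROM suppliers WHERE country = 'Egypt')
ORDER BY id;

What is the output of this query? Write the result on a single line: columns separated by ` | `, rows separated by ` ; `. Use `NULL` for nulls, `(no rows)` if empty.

Inner query: suppliers.id where country = 'Egypt'.
Outer: keep shipments rows whose supplier_id is in that set.
Inner query → {4}

2 | 38 ; 5 | 13 ; 8 | 45 ; 10 | 64 ; 11 | 73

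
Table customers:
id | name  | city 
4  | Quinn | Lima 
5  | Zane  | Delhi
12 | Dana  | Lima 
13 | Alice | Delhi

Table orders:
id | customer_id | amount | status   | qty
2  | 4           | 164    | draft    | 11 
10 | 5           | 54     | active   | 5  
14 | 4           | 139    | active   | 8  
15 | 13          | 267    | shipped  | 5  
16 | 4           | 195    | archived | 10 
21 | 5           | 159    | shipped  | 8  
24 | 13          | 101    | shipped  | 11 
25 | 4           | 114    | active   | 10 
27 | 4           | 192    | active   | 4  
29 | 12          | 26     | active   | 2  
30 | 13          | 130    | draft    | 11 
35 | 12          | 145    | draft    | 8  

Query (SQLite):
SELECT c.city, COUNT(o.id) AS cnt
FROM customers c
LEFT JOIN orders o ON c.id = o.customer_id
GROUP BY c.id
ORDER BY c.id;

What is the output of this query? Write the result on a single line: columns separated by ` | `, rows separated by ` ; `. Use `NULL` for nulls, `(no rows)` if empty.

Lima | 5 ; Delhi | 2 ; Lima | 2 ; Delhi | 3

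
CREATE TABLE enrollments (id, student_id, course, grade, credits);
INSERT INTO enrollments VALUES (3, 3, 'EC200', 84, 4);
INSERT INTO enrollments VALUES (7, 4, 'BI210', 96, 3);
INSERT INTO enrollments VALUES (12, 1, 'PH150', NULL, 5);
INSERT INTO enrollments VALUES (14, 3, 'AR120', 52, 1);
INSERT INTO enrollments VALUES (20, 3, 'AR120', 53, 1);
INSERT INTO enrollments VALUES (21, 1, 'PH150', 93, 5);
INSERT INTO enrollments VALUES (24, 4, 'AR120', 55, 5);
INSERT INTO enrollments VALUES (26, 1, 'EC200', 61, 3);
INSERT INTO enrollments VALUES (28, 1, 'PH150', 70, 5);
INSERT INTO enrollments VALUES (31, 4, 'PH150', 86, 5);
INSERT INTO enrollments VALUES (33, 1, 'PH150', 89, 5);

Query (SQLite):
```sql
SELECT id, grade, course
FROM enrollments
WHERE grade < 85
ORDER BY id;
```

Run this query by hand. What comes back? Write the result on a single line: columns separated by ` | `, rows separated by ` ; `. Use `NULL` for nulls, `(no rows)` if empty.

grade < 85: ids {3, 14, 20, 24, 26, 28}

3 | 84 | EC200 ; 14 | 52 | AR120 ; 20 | 53 | AR120 ; 24 | 55 | AR120 ; 26 | 61 | EC200 ; 28 | 70 | PH150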